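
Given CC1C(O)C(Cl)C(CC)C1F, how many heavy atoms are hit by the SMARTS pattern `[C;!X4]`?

0

The query [C;!X4] means: aliphatic carbon that does not have four total connections.
Check the 11 heavy atoms by environment: 8× C (X4) → no; 1× F (X1) → no; 1× O (X2) → no; 1× Cl (X1) → no.
No environment satisfies the query, so 0 matching atoms.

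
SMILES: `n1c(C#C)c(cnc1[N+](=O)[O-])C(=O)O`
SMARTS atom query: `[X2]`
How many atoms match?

5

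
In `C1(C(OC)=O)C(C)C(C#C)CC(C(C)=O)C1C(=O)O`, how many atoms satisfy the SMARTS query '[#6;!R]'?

8

Check the 19 heavy atoms by environment: 6× C (in 6-ring) → no; 8× C (acyclic) → match; 5× O (acyclic) → no.
That gives 8 matching atoms.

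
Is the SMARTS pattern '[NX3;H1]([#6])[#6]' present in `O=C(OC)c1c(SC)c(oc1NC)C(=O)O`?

Yes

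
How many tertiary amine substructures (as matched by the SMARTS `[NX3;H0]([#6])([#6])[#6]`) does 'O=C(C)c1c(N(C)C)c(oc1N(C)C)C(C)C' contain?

2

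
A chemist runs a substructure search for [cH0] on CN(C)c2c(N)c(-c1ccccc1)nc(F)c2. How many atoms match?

5

Check the 17 heavy atoms by environment: 1× n (aromatic, H0) → no; 5× c (aromatic, H0) → match; 6× c (aromatic, H1) → no; 1× N (H0) → no; 2× C (H3) → no; 1× N (H2) → no; 1× F (H0) → no.
That gives 5 matching atoms.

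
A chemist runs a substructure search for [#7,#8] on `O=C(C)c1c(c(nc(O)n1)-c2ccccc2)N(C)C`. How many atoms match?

Check the 19 heavy atoms by environment: 2× n (aromatic) → match; 10× c (aromatic) → no; 1× N → match; 4× C → no; 2× O → match.
Summing the matching environments: 2 + 1 + 2 = 5 matching atoms.

5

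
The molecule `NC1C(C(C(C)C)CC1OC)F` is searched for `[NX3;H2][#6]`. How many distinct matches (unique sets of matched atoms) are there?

[NX3;H2][#6] is the SMARTS for a primary amine: a trivalent nitrogen with two H attached to carbon.
Exactly one fragment in the molecule meets all constraints, giving 1 match.

1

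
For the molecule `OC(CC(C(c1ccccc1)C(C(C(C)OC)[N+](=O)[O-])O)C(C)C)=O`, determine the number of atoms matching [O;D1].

The query [O;D1] means: aliphatic oxygen bonded to exactly one heavy atom.
Check the 25 heavy atoms by environment: 4× C (D1) → no; 7× C (D3) → no; 1× C (D2) → no; 4× O (D1) → match; 1× N (charge +1, D3) → no; 1× O (charge -1, D1) → match; 1× O (D2) → no; 1× c (aromatic, D3) → no; 5× c (aromatic, D2) → no.
Summing the matching environments: 4 + 1 = 5 matching atoms.

5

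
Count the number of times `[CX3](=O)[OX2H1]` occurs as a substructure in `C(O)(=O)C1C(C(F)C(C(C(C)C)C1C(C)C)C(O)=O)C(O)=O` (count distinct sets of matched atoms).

3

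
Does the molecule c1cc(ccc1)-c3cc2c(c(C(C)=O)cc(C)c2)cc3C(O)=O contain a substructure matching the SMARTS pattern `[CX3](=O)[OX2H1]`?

Yes

The pattern [CX3](=O)[OX2H1] describes an sp2 carbon double-bonded to O and single-bonded to an -OH oxygen — a carboxylic acid.
The molecule carries a carboxylic acid group (-C(=O)OH), whose atoms satisfy every constraint of the query, so the pattern matches.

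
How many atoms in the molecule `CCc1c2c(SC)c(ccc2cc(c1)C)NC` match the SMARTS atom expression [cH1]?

4

The query [cH1] means: aromatic carbon bearing exactly one hydrogen.
Check the 17 heavy atoms by environment: 6× c (aromatic, H0) → no; 4× c (aromatic, H1) → match; 1× C (H2) → no; 4× C (H3) → no; 1× N (H1) → no; 1× S (H0) → no.
That gives 4 matching atoms.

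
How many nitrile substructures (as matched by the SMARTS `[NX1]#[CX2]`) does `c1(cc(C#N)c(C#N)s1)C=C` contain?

[NX1]#[CX2] is the SMARTS for a nitrile: a nitrogen triple-bonded to a two-connected carbon.
The molecule carries 2 separate instances of a nitrile (-C#N) meeting every constraint; each maps to a distinct set of atoms, giving 2 matches.

2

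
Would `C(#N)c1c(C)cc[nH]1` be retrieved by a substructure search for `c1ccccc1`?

No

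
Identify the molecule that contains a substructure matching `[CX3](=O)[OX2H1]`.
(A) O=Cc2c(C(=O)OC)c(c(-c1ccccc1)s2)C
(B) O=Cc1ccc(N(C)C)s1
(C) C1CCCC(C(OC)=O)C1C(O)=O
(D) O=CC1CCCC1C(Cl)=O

[CX3](=O)[OX2H1] describes an sp2 carbon double-bonded to O and single-bonded to an -OH oxygen (a carboxylic acid).
(A) has a methyl-ester group (-C(=O)OCH3) but the singly-bonded O has no H (OX2H0, not OX2H1).
(B) has an aldehyde (-CHO) but there is no singly-bonded oxygen on the carbonyl carbon.
(C) contains a carboxylic acid group (-C(=O)OH), which satisfies every atom and bond constraint.
(D) has an aldehyde (-CHO) but there is no singly-bonded oxygen on the carbonyl carbon.
So the answer is (C).

C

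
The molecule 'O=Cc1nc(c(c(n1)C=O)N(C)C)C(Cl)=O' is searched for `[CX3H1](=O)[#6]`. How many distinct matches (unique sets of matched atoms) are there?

2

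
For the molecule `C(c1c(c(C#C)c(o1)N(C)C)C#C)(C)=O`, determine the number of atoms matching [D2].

3

The query [D2] means: atom with exactly two heavy-atom neighbours.
Check the 15 heavy atoms by environment: 1× o (aromatic, D2) → match; 4× c (aromatic, D3) → no; 1× N (D3) → no; 5× C (D1) → no; 1× C (D3) → no; 1× O (D1) → no; 2× C (D2) → match.
Summing the matching environments: 1 + 2 = 3 matching atoms.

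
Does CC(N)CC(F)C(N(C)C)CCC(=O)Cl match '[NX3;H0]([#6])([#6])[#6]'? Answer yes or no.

The pattern [NX3;H0]([#6])([#6])[#6] describes a trivalent nitrogen with no H, bonded to three carbons — a tertiary amine.
The molecule carries a dimethylamino group (-N(CH3)2), whose atoms satisfy every constraint of the query, so the pattern matches.

Yes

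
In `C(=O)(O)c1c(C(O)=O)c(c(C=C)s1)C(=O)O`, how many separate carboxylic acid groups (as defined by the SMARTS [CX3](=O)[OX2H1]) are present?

3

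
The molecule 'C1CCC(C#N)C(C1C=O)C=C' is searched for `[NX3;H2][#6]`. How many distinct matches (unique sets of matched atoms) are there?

0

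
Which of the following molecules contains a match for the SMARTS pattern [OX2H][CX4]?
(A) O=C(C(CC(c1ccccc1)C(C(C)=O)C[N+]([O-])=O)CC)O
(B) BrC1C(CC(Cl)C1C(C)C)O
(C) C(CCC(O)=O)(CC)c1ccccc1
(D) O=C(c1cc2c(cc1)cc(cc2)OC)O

B

[OX2H][CX4] describes a hydroxyl oxygen bound to an sp3 (X4) carbon (an aliphatic alcohol).
(A) has a carboxylic acid group (-C(=O)OH) but the -OH is on a CX3 carbonyl carbon, not a CX4 carbon.
(B) contains a hydroxyl group (-OH), which satisfies every atom and bond constraint.
(C) has a carboxylic acid group (-C(=O)OH) but the -OH is on a CX3 carbonyl carbon, not a CX4 carbon.
(D) has a carboxylic acid group (-C(=O)OH) but the -OH is on a CX3 carbonyl carbon, not a CX4 carbon.
So the answer is (B).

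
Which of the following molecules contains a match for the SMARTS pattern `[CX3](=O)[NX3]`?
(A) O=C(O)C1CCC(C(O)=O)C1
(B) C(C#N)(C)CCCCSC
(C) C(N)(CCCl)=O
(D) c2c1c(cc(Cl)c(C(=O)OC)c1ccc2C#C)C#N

C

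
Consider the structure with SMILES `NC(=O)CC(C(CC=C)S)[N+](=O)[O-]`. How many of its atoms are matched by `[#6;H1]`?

3

The query [#6;H1] means: any carbon bearing exactly one hydrogen.
Check the 13 heavy atoms by environment: 3× C (H2) → no; 3× C (H1) → match; 1× C (H0) → no; 2× O (H0) → no; 1× N (H2) → no; 1× S (H1) → no; 1× N (charge +1, H0) → no; 1× O (charge -1, H0) → no.
That gives 3 matching atoms.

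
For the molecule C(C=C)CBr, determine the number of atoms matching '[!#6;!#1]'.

1

The query [!#6;!#1] means: not carbon and not hydrogen — any heteroatom.
Check the 5 heavy atoms by environment: 4× C → no; 1× Br → match.
That gives 1 matching atom.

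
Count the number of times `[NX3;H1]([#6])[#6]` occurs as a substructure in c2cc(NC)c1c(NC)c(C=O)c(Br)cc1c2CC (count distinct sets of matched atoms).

2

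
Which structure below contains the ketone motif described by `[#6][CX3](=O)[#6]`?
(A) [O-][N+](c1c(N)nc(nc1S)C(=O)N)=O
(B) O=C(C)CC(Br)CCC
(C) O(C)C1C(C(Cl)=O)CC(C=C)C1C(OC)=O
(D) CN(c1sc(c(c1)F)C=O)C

B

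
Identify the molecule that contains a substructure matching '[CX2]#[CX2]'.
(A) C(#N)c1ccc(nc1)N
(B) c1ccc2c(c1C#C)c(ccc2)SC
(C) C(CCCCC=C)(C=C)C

[CX2]#[CX2] describes a carbon-carbon triple bond (an alkyne).
(A) has a nitrile (-C#N) but the triple bond is C#N, not C#C.
(B) contains an ethynyl group (-C#CH), which satisfies every atom and bond constraint.
(C) has a vinyl group (-CH=CH2) but the C=C is a double bond; both carbons are CX3, not CX2.
So the answer is (B).

B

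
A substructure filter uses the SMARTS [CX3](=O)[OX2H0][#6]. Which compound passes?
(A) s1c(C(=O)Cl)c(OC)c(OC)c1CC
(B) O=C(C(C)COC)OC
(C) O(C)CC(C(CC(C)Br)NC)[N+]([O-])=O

B

[CX3](=O)[OX2H0][#6] describes a carbonyl carbon bonded to an oxygen that is itself bonded to carbon (no H on that O) (an ester).
(A) has a methoxy ether (-OCH3) but the ether oxygen is not adjacent to a C=O carbon.
(B) contains a methyl-ester group (-C(=O)OCH3), which satisfies every atom and bond constraint.
(C) has a methoxy ether (-OCH3) but the ether oxygen is not adjacent to a C=O carbon.
So the answer is (B).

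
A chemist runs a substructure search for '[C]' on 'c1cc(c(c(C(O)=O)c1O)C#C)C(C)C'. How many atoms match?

The query [C] means: uppercase C matches aliphatic (non-aromatic) carbon only.
Check the 15 heavy atoms by environment: 6× c (aromatic) → no; 3× O → no; 6× C → match.
That gives 6 matching atoms.

6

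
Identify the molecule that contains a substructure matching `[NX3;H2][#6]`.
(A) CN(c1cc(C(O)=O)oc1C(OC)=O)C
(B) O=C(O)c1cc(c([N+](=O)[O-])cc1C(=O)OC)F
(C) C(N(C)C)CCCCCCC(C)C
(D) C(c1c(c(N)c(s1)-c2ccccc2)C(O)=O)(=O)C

[NX3;H2][#6] describes a trivalent nitrogen with two H attached to carbon (a primary amine).
(A) has a dimethylamino group (-N(CH3)2) but the nitrogen has H0, not H2.
(B) has a nitro group (-[N+](=O)[O-]) but the nitrogen is [N+] with no H, not NX3H2.
(C) has a dimethylamino group (-N(CH3)2) but the nitrogen has H0, not H2.
(D) contains a primary amino group (-NH2), which satisfies every atom and bond constraint.
So the answer is (D).

D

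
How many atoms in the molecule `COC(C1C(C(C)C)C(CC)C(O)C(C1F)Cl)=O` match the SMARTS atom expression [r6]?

6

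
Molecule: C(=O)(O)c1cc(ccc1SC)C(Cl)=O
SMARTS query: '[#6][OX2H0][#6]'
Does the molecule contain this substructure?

No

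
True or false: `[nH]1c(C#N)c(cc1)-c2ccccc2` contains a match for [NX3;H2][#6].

The pattern [NX3;H2][#6] describes a trivalent nitrogen with two H attached to carbon — a primary amine.
The closest candidate here is a nitrile (-C#N), but the nitrogen is NX1 (triple-bonded), not NX3 with two H. No other fragment satisfies the full query, so there is no match.

False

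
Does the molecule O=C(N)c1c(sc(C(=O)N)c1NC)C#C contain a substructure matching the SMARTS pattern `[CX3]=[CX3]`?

No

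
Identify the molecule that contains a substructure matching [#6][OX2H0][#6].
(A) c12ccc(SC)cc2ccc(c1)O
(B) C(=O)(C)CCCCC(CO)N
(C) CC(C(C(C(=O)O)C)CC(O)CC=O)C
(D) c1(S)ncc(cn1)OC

D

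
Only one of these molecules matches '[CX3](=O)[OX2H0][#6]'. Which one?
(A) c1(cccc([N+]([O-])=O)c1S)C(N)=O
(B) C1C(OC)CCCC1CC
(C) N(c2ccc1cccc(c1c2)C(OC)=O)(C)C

C

[CX3](=O)[OX2H0][#6] describes a carbonyl carbon bonded to an oxygen that is itself bonded to carbon (no H on that O) (an ester).
(A) has a primary amide (-C(=O)NH2) but the carbonyl is bonded to N, not to an O-C linkage.
(B) has a methoxy ether (-OCH3) but the ether oxygen is not adjacent to a C=O carbon.
(C) contains a methyl-ester group (-C(=O)OCH3), which satisfies every atom and bond constraint.
So the answer is (C).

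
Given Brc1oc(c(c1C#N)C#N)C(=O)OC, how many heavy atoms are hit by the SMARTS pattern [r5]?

Check the 14 heavy atoms by environment: 1× o (aromatic, in 5-ring) → match; 4× c (aromatic, in 5-ring) → match; 4× C (acyclic) → no; 2× N (acyclic) → no; 2× O (acyclic) → no; 1× Br (acyclic) → no.
Summing the matching environments: 1 + 4 = 5 matching atoms.

5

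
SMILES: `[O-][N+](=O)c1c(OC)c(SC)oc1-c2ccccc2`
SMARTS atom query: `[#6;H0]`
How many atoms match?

5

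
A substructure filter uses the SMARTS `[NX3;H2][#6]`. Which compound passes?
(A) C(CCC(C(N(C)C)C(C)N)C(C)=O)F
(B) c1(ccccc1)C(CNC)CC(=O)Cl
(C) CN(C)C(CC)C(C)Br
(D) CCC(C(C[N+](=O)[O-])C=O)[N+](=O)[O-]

A

[NX3;H2][#6] describes a trivalent nitrogen with two H attached to carbon (a primary amine).
(A) contains a primary amino group (-NH2), which satisfies every atom and bond constraint.
(B) has an N-methylamino group (-NHCH3) but the nitrogen bears two carbons and only one H (H1), not H2.
(C) has a dimethylamino group (-N(CH3)2) but the nitrogen has H0, not H2.
(D) has a nitro group (-[N+](=O)[O-]) but the nitrogen is [N+] with no H, not NX3H2.
So the answer is (A).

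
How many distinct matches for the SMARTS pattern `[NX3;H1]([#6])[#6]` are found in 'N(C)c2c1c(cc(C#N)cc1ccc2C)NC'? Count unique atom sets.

2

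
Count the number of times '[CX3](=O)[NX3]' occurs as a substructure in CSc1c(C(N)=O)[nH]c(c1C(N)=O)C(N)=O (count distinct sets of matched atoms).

3

[CX3](=O)[NX3] is the SMARTS for an amide: a carbonyl carbon bonded to a trivalent nitrogen.
The molecule carries 3 separate instances of a primary amide (-C(=O)NH2) meeting every constraint; each maps to a distinct set of atoms, giving 3 matches.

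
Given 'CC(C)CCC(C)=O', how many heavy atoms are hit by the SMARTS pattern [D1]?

4

Check the 8 heavy atoms by environment: 2× C (D2) → no; 2× C (D3) → no; 1× O (D1) → match; 3× C (D1) → match.
Summing the matching environments: 1 + 3 = 4 matching atoms.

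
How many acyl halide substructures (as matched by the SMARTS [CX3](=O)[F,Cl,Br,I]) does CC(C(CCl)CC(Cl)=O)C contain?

1

[CX3](=O)[F,Cl,Br,I] is the SMARTS for an acyl halide: a carbonyl carbon bonded to a halogen.
Exactly one fragment in the molecule meets all constraints, giving 1 match.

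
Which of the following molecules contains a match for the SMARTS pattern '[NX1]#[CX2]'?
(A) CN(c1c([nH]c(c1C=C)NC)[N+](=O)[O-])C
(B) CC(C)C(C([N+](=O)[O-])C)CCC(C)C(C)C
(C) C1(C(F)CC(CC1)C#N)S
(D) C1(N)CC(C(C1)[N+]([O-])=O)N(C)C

C

[NX1]#[CX2] describes a nitrogen triple-bonded to a two-connected carbon (a nitrile).
(A) has a nitro group (-[N+](=O)[O-]) but there is no C#N triple bond.
(B) has a nitro group (-[N+](=O)[O-]) but there is no C#N triple bond.
(C) contains a nitrile (-C#N), which satisfies every atom and bond constraint.
(D) has a nitro group (-[N+](=O)[O-]) but there is no C#N triple bond.
So the answer is (C).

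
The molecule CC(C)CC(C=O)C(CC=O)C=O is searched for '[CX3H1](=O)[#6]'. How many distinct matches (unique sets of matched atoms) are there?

3

[CX3H1](=O)[#6] is the SMARTS for an aldehyde: an sp2 carbon with one H, double-bonded to O and single-bonded to carbon.
The molecule carries 3 separate instances of an aldehyde (-CHO) meeting every constraint; each maps to a distinct set of atoms, giving 3 matches.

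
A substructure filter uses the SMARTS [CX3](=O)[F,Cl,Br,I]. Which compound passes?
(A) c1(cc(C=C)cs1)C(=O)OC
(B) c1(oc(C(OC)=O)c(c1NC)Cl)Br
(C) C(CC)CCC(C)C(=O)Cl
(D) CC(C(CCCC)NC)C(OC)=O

C

[CX3](=O)[F,Cl,Br,I] describes a carbonyl carbon bonded to a halogen (an acyl halide).
(A) has a methyl-ester group (-C(=O)OCH3) but the carbonyl is bonded to -O-C, not to a halogen.
(B) has a methyl-ester group (-C(=O)OCH3) but the carbonyl is bonded to -O-C, not to a halogen.
(C) contains an acyl chloride (-C(=O)Cl), which satisfies every atom and bond constraint.
(D) has a methyl-ester group (-C(=O)OCH3) but the carbonyl is bonded to -O-C, not to a halogen.
So the answer is (C).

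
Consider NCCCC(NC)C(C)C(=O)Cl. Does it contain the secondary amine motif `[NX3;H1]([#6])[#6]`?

Yes

The pattern [NX3;H1]([#6])[#6] describes a trivalent nitrogen with one H, bonded to two carbons — a secondary amine.
The molecule carries an N-methylamino group (-NHCH3), whose atoms satisfy every constraint of the query, so the pattern matches.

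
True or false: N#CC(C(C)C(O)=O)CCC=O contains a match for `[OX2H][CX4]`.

False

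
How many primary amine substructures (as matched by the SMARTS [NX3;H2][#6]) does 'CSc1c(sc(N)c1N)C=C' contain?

2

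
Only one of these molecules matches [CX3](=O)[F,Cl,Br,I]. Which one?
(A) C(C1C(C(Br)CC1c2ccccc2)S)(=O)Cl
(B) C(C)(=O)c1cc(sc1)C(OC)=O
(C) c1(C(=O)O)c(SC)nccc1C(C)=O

A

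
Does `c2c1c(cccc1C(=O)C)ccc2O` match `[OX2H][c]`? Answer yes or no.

The pattern [OX2H][c] describes a hydroxyl oxygen attached to an aromatic carbon — a phenol.
The molecule carries a hydroxyl group (-OH), whose atoms satisfy every constraint of the query, so the pattern matches.

Yes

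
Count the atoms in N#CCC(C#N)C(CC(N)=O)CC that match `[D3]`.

The query [D3] means: atom with exactly three heavy-atom neighbours.
Check the 13 heavy atoms by environment: 5× C (D2) → no; 3× C (D3) → match; 3× N (D1) → no; 1× O (D1) → no; 1× C (D1) → no.
That gives 3 matching atoms.

3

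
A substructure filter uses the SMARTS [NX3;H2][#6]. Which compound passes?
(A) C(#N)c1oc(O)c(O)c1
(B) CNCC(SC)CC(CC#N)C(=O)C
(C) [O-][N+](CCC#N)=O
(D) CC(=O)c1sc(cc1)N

D

[NX3;H2][#6] describes a trivalent nitrogen with two H attached to carbon (a primary amine).
(A) has a nitrile (-C#N) but the nitrogen is NX1 (triple-bonded), not NX3 with two H.
(B) has a nitrile (-C#N) but the nitrogen is NX1 (triple-bonded), not NX3 with two H.
(C) has a nitrile (-C#N) but the nitrogen is NX1 (triple-bonded), not NX3 with two H.
(D) contains a primary amino group (-NH2), which satisfies every atom and bond constraint.
So the answer is (D).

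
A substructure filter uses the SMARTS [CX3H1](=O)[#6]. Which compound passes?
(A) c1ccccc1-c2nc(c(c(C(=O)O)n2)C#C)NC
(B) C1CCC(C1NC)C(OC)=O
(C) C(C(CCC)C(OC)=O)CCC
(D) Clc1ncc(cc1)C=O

D

[CX3H1](=O)[#6] describes an sp2 carbon with one H, double-bonded to O and single-bonded to carbon (an aldehyde).
(A) has a carboxylic acid group (-C(=O)OH) but the carbonyl carbon has H0 and is bonded to O, not H1.
(B) has a methyl-ester group (-C(=O)OCH3) but the carbonyl carbon has H0, not H1.
(C) has a methyl-ester group (-C(=O)OCH3) but the carbonyl carbon has H0, not H1.
(D) contains an aldehyde (-CHO), which satisfies every atom and bond constraint.
So the answer is (D).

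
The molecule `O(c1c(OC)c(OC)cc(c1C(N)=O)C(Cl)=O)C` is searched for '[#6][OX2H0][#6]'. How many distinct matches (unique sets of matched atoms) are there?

3

[#6][OX2H0][#6] is the SMARTS for an ether: an aliphatic oxygen bridging two carbons with no H on the oxygen.
The molecule carries 3 separate instances of a methoxy ether (-OCH3) meeting every constraint; each maps to a distinct set of atoms, giving 3 matches.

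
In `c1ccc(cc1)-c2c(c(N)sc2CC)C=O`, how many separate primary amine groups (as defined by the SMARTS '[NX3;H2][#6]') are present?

1

[NX3;H2][#6] is the SMARTS for a primary amine: a trivalent nitrogen with two H attached to carbon.
Exactly one fragment in the molecule meets all constraints, giving 1 match.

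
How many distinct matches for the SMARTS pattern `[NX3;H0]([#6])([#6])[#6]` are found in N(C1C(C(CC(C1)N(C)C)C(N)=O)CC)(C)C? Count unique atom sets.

2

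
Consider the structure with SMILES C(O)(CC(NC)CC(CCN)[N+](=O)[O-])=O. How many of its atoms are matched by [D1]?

6

The query [D1] means: atom with exactly one heavy-atom neighbour (degree 1).
Check the 15 heavy atoms by environment: 4× C (D2) → no; 3× C (D3) → no; 3× O (D1) → match; 1× N (charge +1, D3) → no; 1× O (charge -1, D1) → match; 1× N (D2) → no; 1× C (D1) → match; 1× N (D1) → match.
Summing the matching environments: 3 + 1 + 1 + 1 = 6 matching atoms.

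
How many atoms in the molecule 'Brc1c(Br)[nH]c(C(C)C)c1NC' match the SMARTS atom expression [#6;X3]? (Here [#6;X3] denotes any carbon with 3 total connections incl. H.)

4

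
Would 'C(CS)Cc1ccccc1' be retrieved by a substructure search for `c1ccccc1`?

Yes

The pattern c1ccccc1 describes six aromatic carbons in a ring — a benzene ring.
The molecule carries a phenyl ring, whose atoms satisfy every constraint of the query, so the pattern matches.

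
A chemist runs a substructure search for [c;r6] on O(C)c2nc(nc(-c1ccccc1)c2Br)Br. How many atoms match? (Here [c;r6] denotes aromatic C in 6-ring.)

10

The query [c;r6] means: aromatic carbon that belongs to a six-membered ring.
Check the 16 heavy atoms by environment: 2× n (aromatic, in 6-ring) → no; 10× c (aromatic, in 6-ring) → match; 2× Br (acyclic) → no; 1× O (acyclic) → no; 1× C (acyclic) → no.
That gives 10 matching atoms.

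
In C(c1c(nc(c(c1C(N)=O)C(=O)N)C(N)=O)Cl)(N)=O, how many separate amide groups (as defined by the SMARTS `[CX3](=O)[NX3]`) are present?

[CX3](=O)[NX3] is the SMARTS for an amide: a carbonyl carbon bonded to a trivalent nitrogen.
The molecule carries 4 separate instances of a primary amide (-C(=O)NH2) meeting every constraint; each maps to a distinct set of atoms, giving 4 matches.

4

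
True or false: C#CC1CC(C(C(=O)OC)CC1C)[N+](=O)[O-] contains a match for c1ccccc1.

The pattern c1ccccc1 describes six aromatic carbons in a ring — a benzene ring.
The closest candidate here is a methyl group (-CH3), but no six-membered all-carbon aromatic ring is present. No other fragment satisfies the full query, so there is no match.

False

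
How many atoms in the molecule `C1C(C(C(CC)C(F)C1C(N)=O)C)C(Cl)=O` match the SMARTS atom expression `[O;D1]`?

The query [O;D1] means: aliphatic oxygen bonded to exactly one heavy atom.
Check the 16 heavy atoms by environment: 7× C (D3) → no; 2× C (D2) → no; 2× O (D1) → match; 1× Cl (D1) → no; 2× C (D1) → no; 1× N (D1) → no; 1× F (D1) → no.
That gives 2 matching atoms.

2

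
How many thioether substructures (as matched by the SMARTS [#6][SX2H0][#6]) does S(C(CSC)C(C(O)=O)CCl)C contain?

2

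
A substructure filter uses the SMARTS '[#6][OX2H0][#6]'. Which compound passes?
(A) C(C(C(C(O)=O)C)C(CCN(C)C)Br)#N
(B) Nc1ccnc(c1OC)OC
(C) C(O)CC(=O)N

B

[#6][OX2H0][#6] describes an aliphatic oxygen bridging two carbons with no H on the oxygen (an ether).
(A) has a carboxylic acid group (-C(=O)OH) but the -OH oxygen has H1; the =O is OX1, not OX2.
(B) contains a methoxy ether (-OCH3), which satisfies every atom and bond constraint.
(C) has a hydroxyl group (-OH) but the oxygen has H1, not H0 bridging two carbons.
So the answer is (B).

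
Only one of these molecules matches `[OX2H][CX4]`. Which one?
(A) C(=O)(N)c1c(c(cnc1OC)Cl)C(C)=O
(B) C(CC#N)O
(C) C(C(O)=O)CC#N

[OX2H][CX4] describes a hydroxyl oxygen bound to an sp3 (X4) carbon (an aliphatic alcohol).
(A) has a methoxy ether (-OCH3) but the oxygen has H0 (ether), not H1.
(B) contains a hydroxyl group (-OH), which satisfies every atom and bond constraint.
(C) has a carboxylic acid group (-C(=O)OH) but the -OH is on a CX3 carbonyl carbon, not a CX4 carbon.
So the answer is (B).

B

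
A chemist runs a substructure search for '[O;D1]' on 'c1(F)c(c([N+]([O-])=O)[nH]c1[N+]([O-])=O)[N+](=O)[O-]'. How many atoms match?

6

The query [O;D1] means: aliphatic oxygen bonded to exactly one heavy atom.
Check the 15 heavy atoms by environment: 1× n (aromatic, D2) → no; 4× c (aromatic, D3) → no; 1× F (D1) → no; 3× N (charge +1, D3) → no; 3× O (charge -1, D1) → match; 3× O (D1) → match.
Summing the matching environments: 3 + 3 = 6 matching atoms.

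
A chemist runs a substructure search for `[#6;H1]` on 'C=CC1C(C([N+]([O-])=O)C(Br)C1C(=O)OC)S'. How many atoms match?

The query [#6;H1] means: any carbon bearing exactly one hydrogen.
Check the 16 heavy atoms by environment: 6× C (H1) → match; 1× S (H1) → no; 1× N (charge +1, H0) → no; 1× O (charge -1, H0) → no; 3× O (H0) → no; 1× C (H2) → no; 1× C (H0) → no; 1× C (H3) → no; 1× Br (H0) → no.
That gives 6 matching atoms.

6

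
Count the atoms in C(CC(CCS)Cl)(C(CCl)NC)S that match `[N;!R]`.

1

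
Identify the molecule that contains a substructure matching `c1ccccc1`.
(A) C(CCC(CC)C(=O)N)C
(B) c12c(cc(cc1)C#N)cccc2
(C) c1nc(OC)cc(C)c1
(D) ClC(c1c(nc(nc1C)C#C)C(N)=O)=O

B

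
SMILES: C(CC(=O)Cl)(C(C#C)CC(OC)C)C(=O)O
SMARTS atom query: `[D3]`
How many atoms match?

The query [D3] means: atom with exactly three heavy-atom neighbours.
Check the 16 heavy atoms by environment: 3× C (D2) → no; 5× C (D3) → match; 3× C (D1) → no; 3× O (D1) → no; 1× O (D2) → no; 1× Cl (D1) → no.
That gives 5 matching atoms.

5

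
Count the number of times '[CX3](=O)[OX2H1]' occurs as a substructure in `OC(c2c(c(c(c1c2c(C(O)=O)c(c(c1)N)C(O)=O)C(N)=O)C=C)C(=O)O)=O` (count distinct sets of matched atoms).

[CX3](=O)[OX2H1] is the SMARTS for a carboxylic acid: an sp2 carbon double-bonded to O and single-bonded to an -OH oxygen.
The molecule carries 4 separate instances of a carboxylic acid group (-C(=O)OH) meeting every constraint; each maps to a distinct set of atoms, giving 4 matches.

4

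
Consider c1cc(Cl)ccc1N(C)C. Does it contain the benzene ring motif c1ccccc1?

The pattern c1ccccc1 describes six aromatic carbons in a ring — a benzene ring.
The required atom environment is present in the molecule, so the pattern matches.

Yes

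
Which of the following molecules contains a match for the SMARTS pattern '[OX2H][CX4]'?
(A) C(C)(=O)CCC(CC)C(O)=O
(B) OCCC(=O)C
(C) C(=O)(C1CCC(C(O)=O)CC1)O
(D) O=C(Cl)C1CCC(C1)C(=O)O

B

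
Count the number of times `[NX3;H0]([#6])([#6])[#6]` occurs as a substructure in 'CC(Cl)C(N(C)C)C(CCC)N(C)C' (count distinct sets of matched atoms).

[NX3;H0]([#6])([#6])[#6] is the SMARTS for a tertiary amine: a trivalent nitrogen with no H, bonded to three carbons.
The molecule carries 2 separate instances of a dimethylamino group (-N(CH3)2) meeting every constraint; each maps to a distinct set of atoms, giving 2 matches.

2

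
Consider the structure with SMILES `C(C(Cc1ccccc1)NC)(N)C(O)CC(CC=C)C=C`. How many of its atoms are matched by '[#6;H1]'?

11

Check the 21 heavy atoms by environment: 5× C (H2) → no; 6× C (H1) → match; 1× N (H2) → no; 1× c (aromatic, H0) → no; 5× c (aromatic, H1) → match; 1× N (H1) → no; 1× C (H3) → no; 1× O (H1) → no.
Summing the matching environments: 6 + 5 = 11 matching atoms.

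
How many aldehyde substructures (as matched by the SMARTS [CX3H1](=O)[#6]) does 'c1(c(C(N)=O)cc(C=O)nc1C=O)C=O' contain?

3

[CX3H1](=O)[#6] is the SMARTS for an aldehyde: an sp2 carbon with one H, double-bonded to O and single-bonded to carbon.
The molecule carries 3 separate instances of an aldehyde (-CHO) meeting every constraint; each maps to a distinct set of atoms, giving 3 matches.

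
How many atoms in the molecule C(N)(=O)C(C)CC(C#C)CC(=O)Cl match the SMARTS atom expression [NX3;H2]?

1

The query [NX3;H2] means: aliphatic N with 3 total connections, two of them H — an -NH2 nitrogen (amine or amide).
Check the 13 heavy atoms by environment: 1× C (H3, X4) → no; 2× C (H1, X4) → no; 2× C (H2, X4) → no; 1× C (H0, X2) → no; 1× C (H1, X2) → no; 2× C (H0, X3) → no; 2× O (H0, X1) → no; 1× N (H2, X3) → match; 1× Cl (H0, X1) → no.
That gives 1 matching atom.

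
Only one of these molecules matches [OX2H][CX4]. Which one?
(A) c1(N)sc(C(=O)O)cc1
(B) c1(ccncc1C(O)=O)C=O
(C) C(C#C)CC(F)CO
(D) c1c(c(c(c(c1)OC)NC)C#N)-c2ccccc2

C

[OX2H][CX4] describes a hydroxyl oxygen bound to an sp3 (X4) carbon (an aliphatic alcohol).
(A) has a carboxylic acid group (-C(=O)OH) but the -OH is on a CX3 carbonyl carbon, not a CX4 carbon.
(B) has a carboxylic acid group (-C(=O)OH) but the -OH is on a CX3 carbonyl carbon, not a CX4 carbon.
(C) contains a hydroxyl group (-OH), which satisfies every atom and bond constraint.
(D) has a methoxy ether (-OCH3) but the oxygen has H0 (ether), not H1.
So the answer is (C).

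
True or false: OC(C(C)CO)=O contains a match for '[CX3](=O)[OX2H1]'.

True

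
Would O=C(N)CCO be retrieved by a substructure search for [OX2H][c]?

No

The pattern [OX2H][c] describes a hydroxyl oxygen attached to an aromatic carbon — a phenol.
The closest candidate here is a hydroxyl group (-OH), but the -OH is on an aliphatic carbon, not an aromatic c. No other fragment satisfies the full query, so there is no match.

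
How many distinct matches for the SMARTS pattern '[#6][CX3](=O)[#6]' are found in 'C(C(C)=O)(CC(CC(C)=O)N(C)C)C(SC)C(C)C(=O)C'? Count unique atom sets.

3

[#6][CX3](=O)[#6] is the SMARTS for a ketone: a carbonyl carbon (no H) flanked by two carbons.
The molecule carries 3 separate instances of an acetyl/ketone group (-C(=O)CH3) meeting every constraint; each maps to a distinct set of atoms, giving 3 matches.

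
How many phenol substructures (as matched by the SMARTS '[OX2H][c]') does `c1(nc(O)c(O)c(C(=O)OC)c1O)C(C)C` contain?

3

[OX2H][c] is the SMARTS for a phenol: a hydroxyl oxygen attached to an aromatic carbon.
The molecule carries 3 separate instances of a hydroxyl group (-OH) meeting every constraint; each maps to a distinct set of atoms, giving 3 matches.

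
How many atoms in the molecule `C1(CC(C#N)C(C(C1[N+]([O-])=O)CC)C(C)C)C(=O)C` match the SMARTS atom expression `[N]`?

2

The query [N] means: uppercase N matches aliphatic (non-aromatic) nitrogen only.
Check the 19 heavy atoms by environment: 14× C → no; 1× N (charge +1) → match; 1× O (charge -1) → no; 2× O → no; 1× N → match.
Summing the matching environments: 1 + 1 = 2 matching atoms.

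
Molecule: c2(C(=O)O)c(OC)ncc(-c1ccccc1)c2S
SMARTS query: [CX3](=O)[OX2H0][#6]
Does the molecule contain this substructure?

No

The pattern [CX3](=O)[OX2H0][#6] describes a carbonyl carbon bonded to an oxygen that is itself bonded to carbon (no H on that O) — an ester.
The closest candidate here is a carboxylic acid group (-C(=O)OH), but the singly-bonded O carries H (OX2H1, not H0). No other fragment satisfies the full query, so there is no match.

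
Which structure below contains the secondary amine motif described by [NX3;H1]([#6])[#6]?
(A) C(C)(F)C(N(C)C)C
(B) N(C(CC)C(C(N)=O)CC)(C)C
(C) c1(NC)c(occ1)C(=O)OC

[NX3;H1]([#6])[#6] describes a trivalent nitrogen with one H, bonded to two carbons (a secondary amine).
(A) has a dimethylamino group (-N(CH3)2) but the nitrogen has H0, not H1.
(B) has a primary amide (-C(=O)NH2) but the -C(=O)NH2 nitrogen has H2, not H1.
(C) contains an N-methylamino group (-NHCH3), which satisfies every atom and bond constraint.
So the answer is (C).

C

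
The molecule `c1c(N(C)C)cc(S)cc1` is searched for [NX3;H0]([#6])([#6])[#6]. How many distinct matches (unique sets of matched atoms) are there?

1

[NX3;H0]([#6])([#6])[#6] is the SMARTS for a tertiary amine: a trivalent nitrogen with no H, bonded to three carbons.
Exactly one fragment in the molecule meets all constraints, giving 1 match.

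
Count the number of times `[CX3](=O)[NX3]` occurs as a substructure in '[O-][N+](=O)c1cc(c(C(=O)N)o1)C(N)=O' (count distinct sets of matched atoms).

2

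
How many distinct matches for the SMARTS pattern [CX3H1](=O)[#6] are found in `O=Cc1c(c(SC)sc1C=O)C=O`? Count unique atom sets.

3

[CX3H1](=O)[#6] is the SMARTS for an aldehyde: an sp2 carbon with one H, double-bonded to O and single-bonded to carbon.
The molecule carries 3 separate instances of an aldehyde (-CHO) meeting every constraint; each maps to a distinct set of atoms, giving 3 matches.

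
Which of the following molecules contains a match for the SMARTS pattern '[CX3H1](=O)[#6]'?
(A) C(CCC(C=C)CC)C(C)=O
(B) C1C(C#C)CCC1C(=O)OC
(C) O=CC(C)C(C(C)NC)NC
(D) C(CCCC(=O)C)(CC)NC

C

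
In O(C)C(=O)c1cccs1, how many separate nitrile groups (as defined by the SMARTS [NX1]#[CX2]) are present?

[NX1]#[CX2] is the SMARTS for a nitrile: a nitrogen triple-bonded to a two-connected carbon.
No fragment in the molecule satisfies every constraint, giving 0 matches.

0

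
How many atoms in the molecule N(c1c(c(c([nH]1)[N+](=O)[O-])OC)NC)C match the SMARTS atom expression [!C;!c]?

The query [!C;!c] means: neither aliphatic nor aromatic carbon — same as [!#6].
Check the 14 heavy atoms by environment: 1× n (aromatic) → match; 4× c (aromatic) → no; 2× O → match; 3× C → no; 1× N (charge +1) → match; 1× O (charge -1) → match; 2× N → match.
Summing the matching environments: 1 + 2 + 1 + 1 + 2 = 7 matching atoms.

7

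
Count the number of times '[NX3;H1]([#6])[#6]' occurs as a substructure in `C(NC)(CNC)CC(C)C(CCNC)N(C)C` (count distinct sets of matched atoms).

[NX3;H1]([#6])[#6] is the SMARTS for a secondary amine: a trivalent nitrogen with one H, bonded to two carbons.
The molecule carries 3 separate instances of an N-methylamino group (-NHCH3) meeting every constraint; each maps to a distinct set of atoms, giving 3 matches.

3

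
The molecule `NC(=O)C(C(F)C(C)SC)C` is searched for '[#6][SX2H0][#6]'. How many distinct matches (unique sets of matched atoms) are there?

1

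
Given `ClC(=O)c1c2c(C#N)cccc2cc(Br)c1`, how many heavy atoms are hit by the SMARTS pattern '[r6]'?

10

Check the 16 heavy atoms by environment: 10× c (aromatic, in 6-ring) → match; 2× C (acyclic) → no; 1× O (acyclic) → no; 1× Cl (acyclic) → no; 1× Br (acyclic) → no; 1× N (acyclic) → no.
That gives 10 matching atoms.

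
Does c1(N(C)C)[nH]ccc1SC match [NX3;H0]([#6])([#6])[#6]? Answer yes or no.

The pattern [NX3;H0]([#6])([#6])[#6] describes a trivalent nitrogen with no H, bonded to three carbons — a tertiary amine.
The molecule carries a dimethylamino group (-N(CH3)2), whose atoms satisfy every constraint of the query, so the pattern matches.

Yes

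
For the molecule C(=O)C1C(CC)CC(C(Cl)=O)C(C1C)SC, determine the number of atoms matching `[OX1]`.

2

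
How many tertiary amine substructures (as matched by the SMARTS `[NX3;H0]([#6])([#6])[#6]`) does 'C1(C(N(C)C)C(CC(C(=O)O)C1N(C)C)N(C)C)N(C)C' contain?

[NX3;H0]([#6])([#6])[#6] is the SMARTS for a tertiary amine: a trivalent nitrogen with no H, bonded to three carbons.
The molecule carries 4 separate instances of a dimethylamino group (-N(CH3)2) meeting every constraint; each maps to a distinct set of atoms, giving 4 matches.

4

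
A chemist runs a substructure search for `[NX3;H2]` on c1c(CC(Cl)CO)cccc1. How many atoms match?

The query [NX3;H2] means: aliphatic N with 3 total connections, two of them H — an -NH2 nitrogen (amine or amide).
Check the 11 heavy atoms by environment: 2× C (H2, X4) → no; 1× C (H1, X4) → no; 1× O (H1, X2) → no; 1× Cl (H0, X1) → no; 1× c (aromatic, H0, X3) → no; 5× c (aromatic, H1, X3) → no.
No environment satisfies the query, so 0 matching atoms.

0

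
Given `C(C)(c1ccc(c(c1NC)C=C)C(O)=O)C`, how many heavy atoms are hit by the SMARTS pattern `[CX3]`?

3

Check the 16 heavy atoms by environment: 6× c (aromatic, X3) → no; 4× C (X4) → no; 3× C (X3) → match; 1× O (X1) → no; 1× O (X2) → no; 1× N (X3) → no.
That gives 3 matching atoms.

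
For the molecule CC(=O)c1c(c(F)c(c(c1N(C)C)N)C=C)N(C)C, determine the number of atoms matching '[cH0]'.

The query [cH0] means: aromatic carbon with no attached hydrogen (substituted or ring-fusion).
Check the 19 heavy atoms by environment: 6× c (aromatic, H0) → match; 2× N (H0) → no; 5× C (H3) → no; 1× C (H1) → no; 1× C (H2) → no; 1× F (H0) → no; 1× N (H2) → no; 1× C (H0) → no; 1× O (H0) → no.
That gives 6 matching atoms.

6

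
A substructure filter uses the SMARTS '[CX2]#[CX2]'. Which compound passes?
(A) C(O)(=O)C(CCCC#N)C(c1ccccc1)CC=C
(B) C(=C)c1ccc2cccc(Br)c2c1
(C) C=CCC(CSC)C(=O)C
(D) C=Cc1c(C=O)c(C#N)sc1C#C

D

[CX2]#[CX2] describes a carbon-carbon triple bond (an alkyne).
(A) has a vinyl group (-CH=CH2) but the C=C is a double bond; both carbons are CX3, not CX2.
(B) has a vinyl group (-CH=CH2) but the C=C is a double bond; both carbons are CX3, not CX2.
(C) has a vinyl group (-CH=CH2) but the C=C is a double bond; both carbons are CX3, not CX2.
(D) contains an ethynyl group (-C#CH), which satisfies every atom and bond constraint.
So the answer is (D).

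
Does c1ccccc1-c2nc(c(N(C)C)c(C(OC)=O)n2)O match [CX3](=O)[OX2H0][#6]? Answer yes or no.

Yes

The pattern [CX3](=O)[OX2H0][#6] describes a carbonyl carbon bonded to an oxygen that is itself bonded to carbon (no H on that O) — an ester.
The molecule carries a methyl-ester group (-C(=O)OCH3), whose atoms satisfy every constraint of the query, so the pattern matches.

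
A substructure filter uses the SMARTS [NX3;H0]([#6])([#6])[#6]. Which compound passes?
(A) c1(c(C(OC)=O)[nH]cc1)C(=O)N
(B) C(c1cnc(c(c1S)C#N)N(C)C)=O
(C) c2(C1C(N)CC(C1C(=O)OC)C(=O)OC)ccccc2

[NX3;H0]([#6])([#6])[#6] describes a trivalent nitrogen with no H, bonded to three carbons (a tertiary amine).
(A) has a primary amide (-C(=O)NH2) but the amide nitrogen has H2 and only one carbon neighbour.
(B) contains a dimethylamino group (-N(CH3)2), which satisfies every atom and bond constraint.
(C) has a primary amino group (-NH2) but the nitrogen has H2, not H0 with three carbons.
So the answer is (B).

B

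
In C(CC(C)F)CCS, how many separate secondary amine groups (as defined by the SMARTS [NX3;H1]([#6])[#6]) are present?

0

[NX3;H1]([#6])[#6] is the SMARTS for a secondary amine: a trivalent nitrogen with one H, bonded to two carbons.
No fragment in the molecule satisfies every constraint, giving 0 matches.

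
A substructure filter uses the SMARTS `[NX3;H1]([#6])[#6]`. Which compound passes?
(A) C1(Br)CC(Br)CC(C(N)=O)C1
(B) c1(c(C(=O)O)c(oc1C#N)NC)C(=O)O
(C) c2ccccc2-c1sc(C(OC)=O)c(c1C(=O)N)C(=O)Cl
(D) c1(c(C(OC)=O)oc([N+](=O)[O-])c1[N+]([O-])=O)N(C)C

B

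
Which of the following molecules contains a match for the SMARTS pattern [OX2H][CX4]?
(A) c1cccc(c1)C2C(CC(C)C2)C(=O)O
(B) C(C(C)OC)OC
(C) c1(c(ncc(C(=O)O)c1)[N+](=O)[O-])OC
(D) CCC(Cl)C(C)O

[OX2H][CX4] describes a hydroxyl oxygen bound to an sp3 (X4) carbon (an aliphatic alcohol).
(A) has a carboxylic acid group (-C(=O)OH) but the -OH is on a CX3 carbonyl carbon, not a CX4 carbon.
(B) has a methoxy ether (-OCH3) but the oxygen has H0 (ether), not H1.
(C) has a methoxy ether (-OCH3) but the oxygen has H0 (ether), not H1.
(D) contains a hydroxyl group (-OH), which satisfies every atom and bond constraint.
So the answer is (D).

D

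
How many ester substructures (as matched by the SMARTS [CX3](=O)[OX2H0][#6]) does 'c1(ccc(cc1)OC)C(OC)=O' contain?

1

[CX3](=O)[OX2H0][#6] is the SMARTS for an ester: a carbonyl carbon bonded to an oxygen that is itself bonded to carbon (no H on that O).
Exactly one fragment in the molecule meets all constraints, giving 1 match.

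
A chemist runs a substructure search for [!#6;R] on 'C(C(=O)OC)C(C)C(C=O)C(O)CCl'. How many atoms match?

0

The query [!#6;R] means: non-carbon atom that is part of a ring.
Check the 14 heavy atoms by environment: 9× C (acyclic) → no; 1× Cl (acyclic) → no; 4× O (acyclic) → no.
No environment satisfies the query, so 0 matching atoms.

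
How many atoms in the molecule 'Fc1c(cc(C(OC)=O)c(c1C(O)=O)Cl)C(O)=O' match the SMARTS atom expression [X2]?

3

The query [X2] means: any atom with exactly two total connections (bonds + H).
Check the 18 heavy atoms by environment: 6× c (aromatic, X3) → no; 3× C (X3) → no; 3× O (X1) → no; 3× O (X2) → match; 1× F (X1) → no; 1× Cl (X1) → no; 1× C (X4) → no.
That gives 3 matching atoms.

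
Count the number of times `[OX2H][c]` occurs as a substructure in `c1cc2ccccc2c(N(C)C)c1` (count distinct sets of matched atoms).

0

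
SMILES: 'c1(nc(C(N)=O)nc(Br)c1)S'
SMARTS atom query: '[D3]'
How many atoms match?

4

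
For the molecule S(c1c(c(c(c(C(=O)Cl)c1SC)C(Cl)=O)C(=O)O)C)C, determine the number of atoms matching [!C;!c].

8

The query [!C;!c] means: neither aliphatic nor aromatic carbon — same as [!#6].
Check the 20 heavy atoms by environment: 6× c (aromatic) → no; 6× C → no; 4× O → match; 2× Cl → match; 2× S → match.
Summing the matching environments: 4 + 2 + 2 = 8 matching atoms.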